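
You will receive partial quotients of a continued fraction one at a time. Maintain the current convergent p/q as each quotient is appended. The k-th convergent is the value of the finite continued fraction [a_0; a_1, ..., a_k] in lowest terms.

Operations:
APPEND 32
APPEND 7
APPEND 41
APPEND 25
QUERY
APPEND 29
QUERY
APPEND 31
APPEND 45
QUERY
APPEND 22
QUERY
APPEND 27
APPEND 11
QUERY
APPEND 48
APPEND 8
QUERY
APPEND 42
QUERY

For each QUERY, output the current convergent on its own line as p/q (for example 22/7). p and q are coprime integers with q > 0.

APPEND 32: p_0 = 32·1 + 0 = 32, q_0 = 32·0 + 1 = 1 → 32/1
APPEND 7: p_1 = 7·32 + 1 = 225, q_1 = 7·1 + 0 = 7 → 225/7
APPEND 41: p_2 = 41·225 + 32 = 9257, q_2 = 41·7 + 1 = 288 → 9257/288
APPEND 25: p_3 = 25·9257 + 225 = 231650, q_3 = 25·288 + 7 = 7207 → 231650/7207
APPEND 29: p_4 = 29·231650 + 9257 = 6727107, q_4 = 29·7207 + 288 = 209291 → 6727107/209291
APPEND 31: p_5 = 31·6727107 + 231650 = 208771967, q_5 = 31·209291 + 7207 = 6495228 → 208771967/6495228
APPEND 45: p_6 = 45·208771967 + 6727107 = 9401465622, q_6 = 45·6495228 + 209291 = 292494551 → 9401465622/292494551
APPEND 22: p_7 = 22·9401465622 + 208771967 = 207041015651, q_7 = 22·292494551 + 6495228 = 6441375350 → 207041015651/6441375350
APPEND 27: p_8 = 27·207041015651 + 9401465622 = 5599508888199, q_8 = 27·6441375350 + 292494551 = 174209629001 → 5599508888199/174209629001
APPEND 11: p_9 = 11·5599508888199 + 207041015651 = 61801638785840, q_9 = 11·174209629001 + 6441375350 = 1922747294361 → 61801638785840/1922747294361
APPEND 48: p_10 = 48·61801638785840 + 5599508888199 = 2972078170608519, q_10 = 48·1922747294361 + 174209629001 = 92466079758329 → 2972078170608519/92466079758329
APPEND 8: p_11 = 8·2972078170608519 + 61801638785840 = 23838427003653992, q_11 = 8·92466079758329 + 1922747294361 = 741651385360993 → 23838427003653992/741651385360993
APPEND 42: p_12 = 42·23838427003653992 + 2972078170608519 = 1004186012324076183, q_12 = 42·741651385360993 + 92466079758329 = 31241824264920035 → 1004186012324076183/31241824264920035

231650/7207
6727107/209291
9401465622/292494551
207041015651/6441375350
61801638785840/1922747294361
23838427003653992/741651385360993
1004186012324076183/31241824264920035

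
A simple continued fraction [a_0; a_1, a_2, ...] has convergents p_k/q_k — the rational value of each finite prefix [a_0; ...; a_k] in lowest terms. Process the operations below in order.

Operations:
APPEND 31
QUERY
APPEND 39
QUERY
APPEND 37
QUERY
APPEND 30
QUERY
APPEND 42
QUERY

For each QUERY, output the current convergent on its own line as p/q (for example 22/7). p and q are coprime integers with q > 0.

APPEND 31: p_0 = 31·1 + 0 = 31, q_0 = 31·0 + 1 = 1 → 31/1
APPEND 39: p_1 = 39·31 + 1 = 1210, q_1 = 39·1 + 0 = 39 → 1210/39
APPEND 37: p_2 = 37·1210 + 31 = 44801, q_2 = 37·39 + 1 = 1444 → 44801/1444
APPEND 30: p_3 = 30·44801 + 1210 = 1345240, q_3 = 30·1444 + 39 = 43359 → 1345240/43359
APPEND 42: p_4 = 42·1345240 + 44801 = 56544881, q_4 = 42·43359 + 1444 = 1822522 → 56544881/1822522

31/1
1210/39
44801/1444
1345240/43359
56544881/1822522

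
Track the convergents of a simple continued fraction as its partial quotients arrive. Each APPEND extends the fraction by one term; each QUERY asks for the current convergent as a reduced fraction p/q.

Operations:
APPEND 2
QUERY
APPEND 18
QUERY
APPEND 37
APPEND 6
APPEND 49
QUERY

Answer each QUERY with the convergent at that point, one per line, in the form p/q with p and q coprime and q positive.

2/1
37/18
406258/197647

APPEND 2: p_0 = 2·1 + 0 = 2, q_0 = 2·0 + 1 = 1 → 2/1
APPEND 18: p_1 = 18·2 + 1 = 37, q_1 = 18·1 + 0 = 18 → 37/18
APPEND 37: p_2 = 37·37 + 2 = 1371, q_2 = 37·18 + 1 = 667 → 1371/667
APPEND 6: p_3 = 6·1371 + 37 = 8263, q_3 = 6·667 + 18 = 4020 → 8263/4020
APPEND 49: p_4 = 49·8263 + 1371 = 406258, q_4 = 49·4020 + 667 = 197647 → 406258/197647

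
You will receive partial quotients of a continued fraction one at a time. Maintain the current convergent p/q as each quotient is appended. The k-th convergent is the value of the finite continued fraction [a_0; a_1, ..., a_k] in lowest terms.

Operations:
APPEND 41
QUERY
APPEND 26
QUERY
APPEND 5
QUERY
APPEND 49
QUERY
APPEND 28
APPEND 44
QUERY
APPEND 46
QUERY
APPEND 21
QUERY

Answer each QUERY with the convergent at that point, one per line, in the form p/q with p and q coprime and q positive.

APPEND 41: p_0 = 41·1 + 0 = 41, q_0 = 41·0 + 1 = 1 → 41/1
APPEND 26: p_1 = 26·41 + 1 = 1067, q_1 = 26·1 + 0 = 26 → 1067/26
APPEND 5: p_2 = 5·1067 + 41 = 5376, q_2 = 5·26 + 1 = 131 → 5376/131
APPEND 49: p_3 = 49·5376 + 1067 = 264491, q_3 = 49·131 + 26 = 6445 → 264491/6445
APPEND 28: p_4 = 28·264491 + 5376 = 7411124, q_4 = 28·6445 + 131 = 180591 → 7411124/180591
APPEND 44: p_5 = 44·7411124 + 264491 = 326353947, q_5 = 44·180591 + 6445 = 7952449 → 326353947/7952449
APPEND 46: p_6 = 46·326353947 + 7411124 = 15019692686, q_6 = 46·7952449 + 180591 = 365993245 → 15019692686/365993245
APPEND 21: p_7 = 21·15019692686 + 326353947 = 315739900353, q_7 = 21·365993245 + 7952449 = 7693810594 → 315739900353/7693810594

41/1
1067/26
5376/131
264491/6445
326353947/7952449
15019692686/365993245
315739900353/7693810594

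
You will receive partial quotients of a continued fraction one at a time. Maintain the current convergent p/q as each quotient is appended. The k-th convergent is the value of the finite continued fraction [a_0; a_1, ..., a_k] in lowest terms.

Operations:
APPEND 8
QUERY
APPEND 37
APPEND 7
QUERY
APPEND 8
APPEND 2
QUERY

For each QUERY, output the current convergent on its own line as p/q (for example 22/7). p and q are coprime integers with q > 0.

APPEND 8: p_0 = 8·1 + 0 = 8, q_0 = 8·0 + 1 = 1 → 8/1
APPEND 37: p_1 = 37·8 + 1 = 297, q_1 = 37·1 + 0 = 37 → 297/37
APPEND 7: p_2 = 7·297 + 8 = 2087, q_2 = 7·37 + 1 = 260 → 2087/260
APPEND 8: p_3 = 8·2087 + 297 = 16993, q_3 = 8·260 + 37 = 2117 → 16993/2117
APPEND 2: p_4 = 2·16993 + 2087 = 36073, q_4 = 2·2117 + 260 = 4494 → 36073/4494

8/1
2087/260
36073/4494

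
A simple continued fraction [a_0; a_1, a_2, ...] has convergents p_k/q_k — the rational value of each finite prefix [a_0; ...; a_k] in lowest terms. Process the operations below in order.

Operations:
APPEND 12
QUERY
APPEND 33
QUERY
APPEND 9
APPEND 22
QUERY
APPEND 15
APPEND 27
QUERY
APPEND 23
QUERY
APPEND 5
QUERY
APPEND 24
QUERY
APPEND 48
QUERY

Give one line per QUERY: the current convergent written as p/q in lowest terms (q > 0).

APPEND 12: p_0 = 12·1 + 0 = 12, q_0 = 12·0 + 1 = 1 → 12/1
APPEND 33: p_1 = 33·12 + 1 = 397, q_1 = 33·1 + 0 = 33 → 397/33
APPEND 9: p_2 = 9·397 + 12 = 3585, q_2 = 9·33 + 1 = 298 → 3585/298
APPEND 22: p_3 = 22·3585 + 397 = 79267, q_3 = 22·298 + 33 = 6589 → 79267/6589
APPEND 15: p_4 = 15·79267 + 3585 = 1192590, q_4 = 15·6589 + 298 = 99133 → 1192590/99133
APPEND 27: p_5 = 27·1192590 + 79267 = 32279197, q_5 = 27·99133 + 6589 = 2683180 → 32279197/2683180
APPEND 23: p_6 = 23·32279197 + 1192590 = 743614121, q_6 = 23·2683180 + 99133 = 61812273 → 743614121/61812273
APPEND 5: p_7 = 5·743614121 + 32279197 = 3750349802, q_7 = 5·61812273 + 2683180 = 311744545 → 3750349802/311744545
APPEND 24: p_8 = 24·3750349802 + 743614121 = 90752009369, q_8 = 24·311744545 + 61812273 = 7543681353 → 90752009369/7543681353
APPEND 48: p_9 = 48·90752009369 + 3750349802 = 4359846799514, q_9 = 48·7543681353 + 311744545 = 362408449489 → 4359846799514/362408449489

12/1
397/33
79267/6589
32279197/2683180
743614121/61812273
3750349802/311744545
90752009369/7543681353
4359846799514/362408449489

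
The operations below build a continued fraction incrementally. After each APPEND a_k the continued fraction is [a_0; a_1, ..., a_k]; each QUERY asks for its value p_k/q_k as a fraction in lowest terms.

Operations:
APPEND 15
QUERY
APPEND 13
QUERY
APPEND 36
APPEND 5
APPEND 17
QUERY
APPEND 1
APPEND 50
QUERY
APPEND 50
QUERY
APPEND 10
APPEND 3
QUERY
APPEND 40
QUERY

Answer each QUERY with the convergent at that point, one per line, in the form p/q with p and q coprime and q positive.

15/1
196/13
611438/40555
32960888/2186205
1648691389/109353163
51208315723/3396506668
2064852503698/136955984555

APPEND 15: p_0 = 15·1 + 0 = 15, q_0 = 15·0 + 1 = 1 → 15/1
APPEND 13: p_1 = 13·15 + 1 = 196, q_1 = 13·1 + 0 = 13 → 196/13
APPEND 36: p_2 = 36·196 + 15 = 7071, q_2 = 36·13 + 1 = 469 → 7071/469
APPEND 5: p_3 = 5·7071 + 196 = 35551, q_3 = 5·469 + 13 = 2358 → 35551/2358
APPEND 17: p_4 = 17·35551 + 7071 = 611438, q_4 = 17·2358 + 469 = 40555 → 611438/40555
APPEND 1: p_5 = 1·611438 + 35551 = 646989, q_5 = 1·40555 + 2358 = 42913 → 646989/42913
APPEND 50: p_6 = 50·646989 + 611438 = 32960888, q_6 = 50·42913 + 40555 = 2186205 → 32960888/2186205
APPEND 50: p_7 = 50·32960888 + 646989 = 1648691389, q_7 = 50·2186205 + 42913 = 109353163 → 1648691389/109353163
APPEND 10: p_8 = 10·1648691389 + 32960888 = 16519874778, q_8 = 10·109353163 + 2186205 = 1095717835 → 16519874778/1095717835
APPEND 3: p_9 = 3·16519874778 + 1648691389 = 51208315723, q_9 = 3·1095717835 + 109353163 = 3396506668 → 51208315723/3396506668
APPEND 40: p_10 = 40·51208315723 + 16519874778 = 2064852503698, q_10 = 40·3396506668 + 1095717835 = 136955984555 → 2064852503698/136955984555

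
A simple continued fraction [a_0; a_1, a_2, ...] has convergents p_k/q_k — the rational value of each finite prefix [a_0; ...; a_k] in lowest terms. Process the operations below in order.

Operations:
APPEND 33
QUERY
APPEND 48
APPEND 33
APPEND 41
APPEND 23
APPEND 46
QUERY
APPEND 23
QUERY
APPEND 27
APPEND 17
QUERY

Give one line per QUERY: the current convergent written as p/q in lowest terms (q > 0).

33/1
2276549685/68942857
52410086282/1587183055
24147341034365/731276233869

APPEND 33: p_0 = 33·1 + 0 = 33, q_0 = 33·0 + 1 = 1 → 33/1
APPEND 48: p_1 = 48·33 + 1 = 1585, q_1 = 48·1 + 0 = 48 → 1585/48
APPEND 33: p_2 = 33·1585 + 33 = 52338, q_2 = 33·48 + 1 = 1585 → 52338/1585
APPEND 41: p_3 = 41·52338 + 1585 = 2147443, q_3 = 41·1585 + 48 = 65033 → 2147443/65033
APPEND 23: p_4 = 23·2147443 + 52338 = 49443527, q_4 = 23·65033 + 1585 = 1497344 → 49443527/1497344
APPEND 46: p_5 = 46·49443527 + 2147443 = 2276549685, q_5 = 46·1497344 + 65033 = 68942857 → 2276549685/68942857
APPEND 23: p_6 = 23·2276549685 + 49443527 = 52410086282, q_6 = 23·68942857 + 1497344 = 1587183055 → 52410086282/1587183055
APPEND 27: p_7 = 27·52410086282 + 2276549685 = 1417348879299, q_7 = 27·1587183055 + 68942857 = 42922885342 → 1417348879299/42922885342
APPEND 17: p_8 = 17·1417348879299 + 52410086282 = 24147341034365, q_8 = 17·42922885342 + 1587183055 = 731276233869 → 24147341034365/731276233869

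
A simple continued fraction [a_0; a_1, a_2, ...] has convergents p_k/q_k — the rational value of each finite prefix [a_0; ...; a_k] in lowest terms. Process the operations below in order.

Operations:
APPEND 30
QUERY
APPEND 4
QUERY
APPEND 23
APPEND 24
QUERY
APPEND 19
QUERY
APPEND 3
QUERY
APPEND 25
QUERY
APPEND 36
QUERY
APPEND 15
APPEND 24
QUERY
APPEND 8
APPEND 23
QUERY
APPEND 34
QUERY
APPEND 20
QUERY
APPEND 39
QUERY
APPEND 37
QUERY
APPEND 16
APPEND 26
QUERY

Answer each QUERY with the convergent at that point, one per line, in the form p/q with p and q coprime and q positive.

APPEND 30: p_0 = 30·1 + 0 = 30, q_0 = 30·0 + 1 = 1 → 30/1
APPEND 4: p_1 = 4·30 + 1 = 121, q_1 = 4·1 + 0 = 4 → 121/4
APPEND 23: p_2 = 23·121 + 30 = 2813, q_2 = 23·4 + 1 = 93 → 2813/93
APPEND 24: p_3 = 24·2813 + 121 = 67633, q_3 = 24·93 + 4 = 2236 → 67633/2236
APPEND 19: p_4 = 19·67633 + 2813 = 1287840, q_4 = 19·2236 + 93 = 42577 → 1287840/42577
APPEND 3: p_5 = 3·1287840 + 67633 = 3931153, q_5 = 3·42577 + 2236 = 129967 → 3931153/129967
APPEND 25: p_6 = 25·3931153 + 1287840 = 99566665, q_6 = 25·129967 + 42577 = 3291752 → 99566665/3291752
APPEND 36: p_7 = 36·99566665 + 3931153 = 3588331093, q_7 = 36·3291752 + 129967 = 118633039 → 3588331093/118633039
APPEND 15: p_8 = 15·3588331093 + 99566665 = 53924533060, q_8 = 15·118633039 + 3291752 = 1782787337 → 53924533060/1782787337
APPEND 24: p_9 = 24·53924533060 + 3588331093 = 1297777124533, q_9 = 24·1782787337 + 118633039 = 42905529127 → 1297777124533/42905529127
APPEND 8: p_10 = 8·1297777124533 + 53924533060 = 10436141529324, q_10 = 8·42905529127 + 1782787337 = 345027020353 → 10436141529324/345027020353
APPEND 23: p_11 = 23·10436141529324 + 1297777124533 = 241329032298985, q_11 = 23·345027020353 + 42905529127 = 7978526997246 → 241329032298985/7978526997246
APPEND 34: p_12 = 34·241329032298985 + 10436141529324 = 8215623239694814, q_12 = 34·7978526997246 + 345027020353 = 271614944926717 → 8215623239694814/271614944926717
APPEND 20: p_13 = 20·8215623239694814 + 241329032298985 = 164553793826195265, q_13 = 20·271614944926717 + 7978526997246 = 5440277425531586 → 164553793826195265/5440277425531586
APPEND 39: p_14 = 39·164553793826195265 + 8215623239694814 = 6425813582461310149, q_14 = 39·5440277425531586 + 271614944926717 = 212442434540658571 → 6425813582461310149/212442434540658571
APPEND 37: p_15 = 37·6425813582461310149 + 164553793826195265 = 237919656344894670778, q_15 = 37·212442434540658571 + 5440277425531586 = 7865810355429898713 → 237919656344894670778/7865810355429898713
APPEND 16: p_16 = 16·237919656344894670778 + 6425813582461310149 = 3813140315100776042597, q_16 = 16·7865810355429898713 + 212442434540658571 = 126065408121419037979 → 3813140315100776042597/126065408121419037979
APPEND 26: p_17 = 26·3813140315100776042597 + 237919656344894670778 = 99379567848965071778300, q_17 = 26·126065408121419037979 + 7865810355429898713 = 3285566421512324886167 → 99379567848965071778300/3285566421512324886167

30/1
121/4
67633/2236
1287840/42577
3931153/129967
99566665/3291752
3588331093/118633039
1297777124533/42905529127
241329032298985/7978526997246
8215623239694814/271614944926717
164553793826195265/5440277425531586
6425813582461310149/212442434540658571
237919656344894670778/7865810355429898713
99379567848965071778300/3285566421512324886167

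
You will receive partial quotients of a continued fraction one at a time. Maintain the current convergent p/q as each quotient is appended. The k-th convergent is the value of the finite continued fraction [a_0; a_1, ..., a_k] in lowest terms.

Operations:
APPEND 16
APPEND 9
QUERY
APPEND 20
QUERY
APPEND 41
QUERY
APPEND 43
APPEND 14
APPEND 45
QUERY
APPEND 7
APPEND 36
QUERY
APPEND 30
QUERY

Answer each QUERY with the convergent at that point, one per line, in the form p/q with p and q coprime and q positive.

APPEND 16: p_0 = 16·1 + 0 = 16, q_0 = 16·0 + 1 = 1 → 16/1
APPEND 9: p_1 = 9·16 + 1 = 145, q_1 = 9·1 + 0 = 9 → 145/9
APPEND 20: p_2 = 20·145 + 16 = 2916, q_2 = 20·9 + 1 = 181 → 2916/181
APPEND 41: p_3 = 41·2916 + 145 = 119701, q_3 = 41·181 + 9 = 7430 → 119701/7430
APPEND 43: p_4 = 43·119701 + 2916 = 5150059, q_4 = 43·7430 + 181 = 319671 → 5150059/319671
APPEND 14: p_5 = 14·5150059 + 119701 = 72220527, q_5 = 14·319671 + 7430 = 4482824 → 72220527/4482824
APPEND 45: p_6 = 45·72220527 + 5150059 = 3255073774, q_6 = 45·4482824 + 319671 = 202046751 → 3255073774/202046751
APPEND 7: p_7 = 7·3255073774 + 72220527 = 22857736945, q_7 = 7·202046751 + 4482824 = 1418810081 → 22857736945/1418810081
APPEND 36: p_8 = 36·22857736945 + 3255073774 = 826133603794, q_8 = 36·1418810081 + 202046751 = 51279209667 → 826133603794/51279209667
APPEND 30: p_9 = 30·826133603794 + 22857736945 = 24806865850765, q_9 = 30·51279209667 + 1418810081 = 1539795100091 → 24806865850765/1539795100091

145/9
2916/181
119701/7430
3255073774/202046751
826133603794/51279209667
24806865850765/1539795100091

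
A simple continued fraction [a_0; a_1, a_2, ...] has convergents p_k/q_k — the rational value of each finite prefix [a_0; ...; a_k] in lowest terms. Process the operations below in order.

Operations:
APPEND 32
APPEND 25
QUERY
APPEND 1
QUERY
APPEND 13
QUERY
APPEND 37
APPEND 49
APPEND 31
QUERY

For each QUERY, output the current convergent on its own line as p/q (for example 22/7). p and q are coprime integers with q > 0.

801/25
833/26
11630/363
655697890/20465893

APPEND 32: p_0 = 32·1 + 0 = 32, q_0 = 32·0 + 1 = 1 → 32/1
APPEND 25: p_1 = 25·32 + 1 = 801, q_1 = 25·1 + 0 = 25 → 801/25
APPEND 1: p_2 = 1·801 + 32 = 833, q_2 = 1·25 + 1 = 26 → 833/26
APPEND 13: p_3 = 13·833 + 801 = 11630, q_3 = 13·26 + 25 = 363 → 11630/363
APPEND 37: p_4 = 37·11630 + 833 = 431143, q_4 = 37·363 + 26 = 13457 → 431143/13457
APPEND 49: p_5 = 49·431143 + 11630 = 21137637, q_5 = 49·13457 + 363 = 659756 → 21137637/659756
APPEND 31: p_6 = 31·21137637 + 431143 = 655697890, q_6 = 31·659756 + 13457 = 20465893 → 655697890/20465893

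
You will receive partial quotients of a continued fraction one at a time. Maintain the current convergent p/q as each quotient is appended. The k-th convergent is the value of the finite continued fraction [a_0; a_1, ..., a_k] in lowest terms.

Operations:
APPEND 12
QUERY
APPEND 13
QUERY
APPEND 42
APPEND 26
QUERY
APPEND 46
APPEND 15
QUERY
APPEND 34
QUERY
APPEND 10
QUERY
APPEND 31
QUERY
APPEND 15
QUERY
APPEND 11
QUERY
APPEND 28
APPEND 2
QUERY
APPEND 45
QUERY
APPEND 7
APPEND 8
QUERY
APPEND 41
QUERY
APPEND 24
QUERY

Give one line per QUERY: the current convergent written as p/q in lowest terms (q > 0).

APPEND 12: p_0 = 12·1 + 0 = 12, q_0 = 12·0 + 1 = 1 → 12/1
APPEND 13: p_1 = 13·12 + 1 = 157, q_1 = 13·1 + 0 = 13 → 157/13
APPEND 42: p_2 = 42·157 + 12 = 6606, q_2 = 42·13 + 1 = 547 → 6606/547
APPEND 26: p_3 = 26·6606 + 157 = 171913, q_3 = 26·547 + 13 = 14235 → 171913/14235
APPEND 46: p_4 = 46·171913 + 6606 = 7914604, q_4 = 46·14235 + 547 = 655357 → 7914604/655357
APPEND 15: p_5 = 15·7914604 + 171913 = 118890973, q_5 = 15·655357 + 14235 = 9844590 → 118890973/9844590
APPEND 34: p_6 = 34·118890973 + 7914604 = 4050207686, q_6 = 34·9844590 + 655357 = 335371417 → 4050207686/335371417
APPEND 10: p_7 = 10·4050207686 + 118890973 = 40620967833, q_7 = 10·335371417 + 9844590 = 3363558760 → 40620967833/3363558760
APPEND 31: p_8 = 31·40620967833 + 4050207686 = 1263300210509, q_8 = 31·3363558760 + 335371417 = 104605692977 → 1263300210509/104605692977
APPEND 15: p_9 = 15·1263300210509 + 40620967833 = 18990124125468, q_9 = 15·104605692977 + 3363558760 = 1572448953415 → 18990124125468/1572448953415
APPEND 11: p_10 = 11·18990124125468 + 1263300210509 = 210154665590657, q_10 = 11·1572448953415 + 104605692977 = 17401544180542 → 210154665590657/17401544180542
APPEND 28: p_11 = 28·210154665590657 + 18990124125468 = 5903320760663864, q_11 = 28·17401544180542 + 1572448953415 = 488815686008591 → 5903320760663864/488815686008591
APPEND 2: p_12 = 2·5903320760663864 + 210154665590657 = 12016796186918385, q_12 = 2·488815686008591 + 17401544180542 = 995032916197724 → 12016796186918385/995032916197724
APPEND 45: p_13 = 45·12016796186918385 + 5903320760663864 = 546659149171991189, q_13 = 45·995032916197724 + 488815686008591 = 45265296914906171 → 546659149171991189/45265296914906171
APPEND 7: p_14 = 7·546659149171991189 + 12016796186918385 = 3838630840390856708, q_14 = 7·45265296914906171 + 995032916197724 = 317852111320540921 → 3838630840390856708/317852111320540921
APPEND 8: p_15 = 8·3838630840390856708 + 546659149171991189 = 31255705872298844853, q_15 = 8·317852111320540921 + 45265296914906171 = 2588082187479233539 → 31255705872298844853/2588082187479233539
APPEND 41: p_16 = 41·31255705872298844853 + 3838630840390856708 = 1285322571604643495681, q_16 = 41·2588082187479233539 + 317852111320540921 = 106429221797969116020 → 1285322571604643495681/106429221797969116020
APPEND 24: p_17 = 24·1285322571604643495681 + 31255705872298844853 = 30878997424383742741197, q_17 = 24·106429221797969116020 + 2588082187479233539 = 2556889405338738018019 → 30878997424383742741197/2556889405338738018019

12/1
157/13
171913/14235
118890973/9844590
4050207686/335371417
40620967833/3363558760
1263300210509/104605692977
18990124125468/1572448953415
210154665590657/17401544180542
12016796186918385/995032916197724
546659149171991189/45265296914906171
31255705872298844853/2588082187479233539
1285322571604643495681/106429221797969116020
30878997424383742741197/2556889405338738018019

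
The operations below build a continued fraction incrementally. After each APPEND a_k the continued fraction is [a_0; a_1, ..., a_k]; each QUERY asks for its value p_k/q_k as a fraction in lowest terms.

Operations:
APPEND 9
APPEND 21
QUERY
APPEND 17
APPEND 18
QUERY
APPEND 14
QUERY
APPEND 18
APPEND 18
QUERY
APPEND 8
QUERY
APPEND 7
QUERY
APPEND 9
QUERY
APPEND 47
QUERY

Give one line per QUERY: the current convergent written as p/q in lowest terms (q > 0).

190/21
58492/6465
822127/90868
268244131/29648470
2160809826/238829849
15393912913/1701457413
140706026043/15551946566
6628577136934/732642946015

APPEND 9: p_0 = 9·1 + 0 = 9, q_0 = 9·0 + 1 = 1 → 9/1
APPEND 21: p_1 = 21·9 + 1 = 190, q_1 = 21·1 + 0 = 21 → 190/21
APPEND 17: p_2 = 17·190 + 9 = 3239, q_2 = 17·21 + 1 = 358 → 3239/358
APPEND 18: p_3 = 18·3239 + 190 = 58492, q_3 = 18·358 + 21 = 6465 → 58492/6465
APPEND 14: p_4 = 14·58492 + 3239 = 822127, q_4 = 14·6465 + 358 = 90868 → 822127/90868
APPEND 18: p_5 = 18·822127 + 58492 = 14856778, q_5 = 18·90868 + 6465 = 1642089 → 14856778/1642089
APPEND 18: p_6 = 18·14856778 + 822127 = 268244131, q_6 = 18·1642089 + 90868 = 29648470 → 268244131/29648470
APPEND 8: p_7 = 8·268244131 + 14856778 = 2160809826, q_7 = 8·29648470 + 1642089 = 238829849 → 2160809826/238829849
APPEND 7: p_8 = 7·2160809826 + 268244131 = 15393912913, q_8 = 7·238829849 + 29648470 = 1701457413 → 15393912913/1701457413
APPEND 9: p_9 = 9·15393912913 + 2160809826 = 140706026043, q_9 = 9·1701457413 + 238829849 = 15551946566 → 140706026043/15551946566
APPEND 47: p_10 = 47·140706026043 + 15393912913 = 6628577136934, q_10 = 47·15551946566 + 1701457413 = 732642946015 → 6628577136934/732642946015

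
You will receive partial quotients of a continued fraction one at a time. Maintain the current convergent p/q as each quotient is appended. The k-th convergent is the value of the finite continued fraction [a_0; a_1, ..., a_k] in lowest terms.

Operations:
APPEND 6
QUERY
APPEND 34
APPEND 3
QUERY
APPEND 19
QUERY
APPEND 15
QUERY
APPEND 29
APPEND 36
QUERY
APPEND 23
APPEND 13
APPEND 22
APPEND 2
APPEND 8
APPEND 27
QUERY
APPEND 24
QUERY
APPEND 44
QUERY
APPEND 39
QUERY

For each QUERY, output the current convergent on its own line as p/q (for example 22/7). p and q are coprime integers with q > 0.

APPEND 6: p_0 = 6·1 + 0 = 6, q_0 = 6·0 + 1 = 1 → 6/1
APPEND 34: p_1 = 34·6 + 1 = 205, q_1 = 34·1 + 0 = 34 → 205/34
APPEND 3: p_2 = 3·205 + 6 = 621, q_2 = 3·34 + 1 = 103 → 621/103
APPEND 19: p_3 = 19·621 + 205 = 12004, q_3 = 19·103 + 34 = 1991 → 12004/1991
APPEND 15: p_4 = 15·12004 + 621 = 180681, q_4 = 15·1991 + 103 = 29968 → 180681/29968
APPEND 29: p_5 = 29·180681 + 12004 = 5251753, q_5 = 29·29968 + 1991 = 871063 → 5251753/871063
APPEND 36: p_6 = 36·5251753 + 180681 = 189243789, q_6 = 36·871063 + 29968 = 31388236 → 189243789/31388236
APPEND 23: p_7 = 23·189243789 + 5251753 = 4357858900, q_7 = 23·31388236 + 871063 = 722800491 → 4357858900/722800491
APPEND 13: p_8 = 13·4357858900 + 189243789 = 56841409489, q_8 = 13·722800491 + 31388236 = 9427794619 → 56841409489/9427794619
APPEND 22: p_9 = 22·56841409489 + 4357858900 = 1254868867658, q_9 = 22·9427794619 + 722800491 = 208134282109 → 1254868867658/208134282109
APPEND 2: p_10 = 2·1254868867658 + 56841409489 = 2566579144805, q_10 = 2·208134282109 + 9427794619 = 425696358837 → 2566579144805/425696358837
APPEND 8: p_11 = 8·2566579144805 + 1254868867658 = 21787502026098, q_11 = 8·425696358837 + 208134282109 = 3613705152805 → 21787502026098/3613705152805
APPEND 27: p_12 = 27·21787502026098 + 2566579144805 = 590829133849451, q_12 = 27·3613705152805 + 425696358837 = 97995735484572 → 590829133849451/97995735484572
APPEND 24: p_13 = 24·590829133849451 + 21787502026098 = 14201686714412922, q_13 = 24·97995735484572 + 3613705152805 = 2355511356782533 → 14201686714412922/2355511356782533
APPEND 44: p_14 = 44·14201686714412922 + 590829133849451 = 625465044568018019, q_14 = 44·2355511356782533 + 97995735484572 = 103740495433916024 → 625465044568018019/103740495433916024
APPEND 39: p_15 = 39·625465044568018019 + 14201686714412922 = 24407338424867115663, q_15 = 39·103740495433916024 + 2355511356782533 = 4048234833279507469 → 24407338424867115663/4048234833279507469

6/1
621/103
12004/1991
180681/29968
189243789/31388236
590829133849451/97995735484572
14201686714412922/2355511356782533
625465044568018019/103740495433916024
24407338424867115663/4048234833279507469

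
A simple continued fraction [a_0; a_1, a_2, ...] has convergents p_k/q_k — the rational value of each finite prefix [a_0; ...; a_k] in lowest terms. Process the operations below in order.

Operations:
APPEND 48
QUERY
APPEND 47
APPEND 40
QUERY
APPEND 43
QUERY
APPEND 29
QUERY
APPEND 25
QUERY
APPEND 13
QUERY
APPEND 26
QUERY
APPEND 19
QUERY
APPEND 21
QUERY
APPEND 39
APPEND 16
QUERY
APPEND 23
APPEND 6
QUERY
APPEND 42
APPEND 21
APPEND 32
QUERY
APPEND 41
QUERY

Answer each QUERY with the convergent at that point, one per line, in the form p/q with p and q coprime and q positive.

APPEND 48: p_0 = 48·1 + 0 = 48, q_0 = 48·0 + 1 = 1 → 48/1
APPEND 47: p_1 = 47·48 + 1 = 2257, q_1 = 47·1 + 0 = 47 → 2257/47
APPEND 40: p_2 = 40·2257 + 48 = 90328, q_2 = 40·47 + 1 = 1881 → 90328/1881
APPEND 43: p_3 = 43·90328 + 2257 = 3886361, q_3 = 43·1881 + 47 = 80930 → 3886361/80930
APPEND 29: p_4 = 29·3886361 + 90328 = 112794797, q_4 = 29·80930 + 1881 = 2348851 → 112794797/2348851
APPEND 25: p_5 = 25·112794797 + 3886361 = 2823756286, q_5 = 25·2348851 + 80930 = 58802205 → 2823756286/58802205
APPEND 13: p_6 = 13·2823756286 + 112794797 = 36821626515, q_6 = 13·58802205 + 2348851 = 766777516 → 36821626515/766777516
APPEND 26: p_7 = 26·36821626515 + 2823756286 = 960186045676, q_7 = 26·766777516 + 58802205 = 19995017621 → 960186045676/19995017621
APPEND 19: p_8 = 19·960186045676 + 36821626515 = 18280356494359, q_8 = 19·19995017621 + 766777516 = 380672112315 → 18280356494359/380672112315
APPEND 21: p_9 = 21·18280356494359 + 960186045676 = 384847672427215, q_9 = 21·380672112315 + 19995017621 = 8014109376236 → 384847672427215/8014109376236
APPEND 39: p_10 = 39·384847672427215 + 18280356494359 = 15027339581155744, q_10 = 39·8014109376236 + 380672112315 = 312930937785519 → 15027339581155744/312930937785519
APPEND 16: p_11 = 16·15027339581155744 + 384847672427215 = 240822280970919119, q_11 = 16·312930937785519 + 8014109376236 = 5014909113944540 → 240822280970919119/5014909113944540
APPEND 23: p_12 = 23·240822280970919119 + 15027339581155744 = 5553939801912295481, q_12 = 23·5014909113944540 + 312930937785519 = 115655840558509939 → 5553939801912295481/115655840558509939
APPEND 6: p_13 = 6·5553939801912295481 + 240822280970919119 = 33564461092444692005, q_13 = 6·115655840558509939 + 5014909113944540 = 698949952465004174 → 33564461092444692005/698949952465004174
APPEND 42: p_14 = 42·33564461092444692005 + 5553939801912295481 = 1415261305684589359691, q_14 = 42·698949952465004174 + 115655840558509939 = 29471553844088685247 → 1415261305684589359691/29471553844088685247
APPEND 21: p_15 = 21·1415261305684589359691 + 33564461092444692005 = 29754051880468821245516, q_15 = 21·29471553844088685247 + 698949952465004174 = 619601580678327394361 → 29754051880468821245516/619601580678327394361
APPEND 32: p_16 = 32·29754051880468821245516 + 1415261305684589359691 = 953544921480686869216203, q_16 = 32·619601580678327394361 + 29471553844088685247 = 19856722135550565304799 → 953544921480686869216203/19856722135550565304799
APPEND 41: p_17 = 41·953544921480686869216203 + 29754051880468821245516 = 39125095832588630459109839, q_17 = 41·19856722135550565304799 + 619601580678327394361 = 814745209138251504891120 → 39125095832588630459109839/814745209138251504891120

48/1
90328/1881
3886361/80930
112794797/2348851
2823756286/58802205
36821626515/766777516
960186045676/19995017621
18280356494359/380672112315
384847672427215/8014109376236
240822280970919119/5014909113944540
33564461092444692005/698949952465004174
953544921480686869216203/19856722135550565304799
39125095832588630459109839/814745209138251504891120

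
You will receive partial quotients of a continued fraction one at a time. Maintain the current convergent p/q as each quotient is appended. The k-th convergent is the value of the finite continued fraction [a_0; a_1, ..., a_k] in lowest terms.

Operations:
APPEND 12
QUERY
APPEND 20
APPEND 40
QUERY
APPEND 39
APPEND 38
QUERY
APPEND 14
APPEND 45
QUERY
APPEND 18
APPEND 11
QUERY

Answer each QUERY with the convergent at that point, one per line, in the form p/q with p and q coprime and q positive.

APPEND 12: p_0 = 12·1 + 0 = 12, q_0 = 12·0 + 1 = 1 → 12/1
APPEND 20: p_1 = 20·12 + 1 = 241, q_1 = 20·1 + 0 = 20 → 241/20
APPEND 40: p_2 = 40·241 + 12 = 9652, q_2 = 40·20 + 1 = 801 → 9652/801
APPEND 39: p_3 = 39·9652 + 241 = 376669, q_3 = 39·801 + 20 = 31259 → 376669/31259
APPEND 38: p_4 = 38·376669 + 9652 = 14323074, q_4 = 38·31259 + 801 = 1188643 → 14323074/1188643
APPEND 14: p_5 = 14·14323074 + 376669 = 200899705, q_5 = 14·1188643 + 31259 = 16672261 → 200899705/16672261
APPEND 45: p_6 = 45·200899705 + 14323074 = 9054809799, q_6 = 45·16672261 + 1188643 = 751440388 → 9054809799/751440388
APPEND 18: p_7 = 18·9054809799 + 200899705 = 163187476087, q_7 = 18·751440388 + 16672261 = 13542599245 → 163187476087/13542599245
APPEND 11: p_8 = 11·163187476087 + 9054809799 = 1804117046756, q_8 = 11·13542599245 + 751440388 = 149720032083 → 1804117046756/149720032083

12/1
9652/801
14323074/1188643
9054809799/751440388
1804117046756/149720032083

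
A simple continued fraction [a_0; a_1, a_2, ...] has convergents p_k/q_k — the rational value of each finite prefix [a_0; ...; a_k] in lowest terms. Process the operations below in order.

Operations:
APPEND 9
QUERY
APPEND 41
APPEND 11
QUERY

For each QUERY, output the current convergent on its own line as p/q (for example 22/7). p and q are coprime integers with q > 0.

9/1
4079/452

APPEND 9: p_0 = 9·1 + 0 = 9, q_0 = 9·0 + 1 = 1 → 9/1
APPEND 41: p_1 = 41·9 + 1 = 370, q_1 = 41·1 + 0 = 41 → 370/41
APPEND 11: p_2 = 11·370 + 9 = 4079, q_2 = 11·41 + 1 = 452 → 4079/452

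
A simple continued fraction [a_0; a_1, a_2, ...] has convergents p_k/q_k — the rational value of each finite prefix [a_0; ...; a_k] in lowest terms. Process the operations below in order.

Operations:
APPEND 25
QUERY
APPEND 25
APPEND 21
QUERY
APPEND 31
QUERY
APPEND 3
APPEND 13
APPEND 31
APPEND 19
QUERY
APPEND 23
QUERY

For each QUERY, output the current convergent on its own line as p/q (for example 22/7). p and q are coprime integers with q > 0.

25/1
13171/526
408927/16331
9775257858/390386881
225344548079/8999410200

APPEND 25: p_0 = 25·1 + 0 = 25, q_0 = 25·0 + 1 = 1 → 25/1
APPEND 25: p_1 = 25·25 + 1 = 626, q_1 = 25·1 + 0 = 25 → 626/25
APPEND 21: p_2 = 21·626 + 25 = 13171, q_2 = 21·25 + 1 = 526 → 13171/526
APPEND 31: p_3 = 31·13171 + 626 = 408927, q_3 = 31·526 + 25 = 16331 → 408927/16331
APPEND 3: p_4 = 3·408927 + 13171 = 1239952, q_4 = 3·16331 + 526 = 49519 → 1239952/49519
APPEND 13: p_5 = 13·1239952 + 408927 = 16528303, q_5 = 13·49519 + 16331 = 660078 → 16528303/660078
APPEND 31: p_6 = 31·16528303 + 1239952 = 513617345, q_6 = 31·660078 + 49519 = 20511937 → 513617345/20511937
APPEND 19: p_7 = 19·513617345 + 16528303 = 9775257858, q_7 = 19·20511937 + 660078 = 390386881 → 9775257858/390386881
APPEND 23: p_8 = 23·9775257858 + 513617345 = 225344548079, q_8 = 23·390386881 + 20511937 = 8999410200 → 225344548079/8999410200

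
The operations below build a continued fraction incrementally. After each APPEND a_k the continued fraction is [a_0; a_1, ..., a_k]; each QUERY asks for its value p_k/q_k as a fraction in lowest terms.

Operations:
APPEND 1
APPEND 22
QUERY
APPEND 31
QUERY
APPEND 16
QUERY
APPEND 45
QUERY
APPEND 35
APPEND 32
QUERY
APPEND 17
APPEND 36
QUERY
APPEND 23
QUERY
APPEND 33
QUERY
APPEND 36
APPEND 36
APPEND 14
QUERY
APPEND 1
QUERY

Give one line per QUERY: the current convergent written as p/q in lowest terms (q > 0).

APPEND 1: p_0 = 1·1 + 0 = 1, q_0 = 1·0 + 1 = 1 → 1/1
APPEND 22: p_1 = 22·1 + 1 = 23, q_1 = 22·1 + 0 = 22 → 23/22
APPEND 31: p_2 = 31·23 + 1 = 714, q_2 = 31·22 + 1 = 683 → 714/683
APPEND 16: p_3 = 16·714 + 23 = 11447, q_3 = 16·683 + 22 = 10950 → 11447/10950
APPEND 45: p_4 = 45·11447 + 714 = 515829, q_4 = 45·10950 + 683 = 493433 → 515829/493433
APPEND 35: p_5 = 35·515829 + 11447 = 18065462, q_5 = 35·493433 + 10950 = 17281105 → 18065462/17281105
APPEND 32: p_6 = 32·18065462 + 515829 = 578610613, q_6 = 32·17281105 + 493433 = 553488793 → 578610613/553488793
APPEND 17: p_7 = 17·578610613 + 18065462 = 9854445883, q_7 = 17·553488793 + 17281105 = 9426590586 → 9854445883/9426590586
APPEND 36: p_8 = 36·9854445883 + 578610613 = 355338662401, q_8 = 36·9426590586 + 553488793 = 339910749889 → 355338662401/339910749889
APPEND 23: p_9 = 23·355338662401 + 9854445883 = 8182643681106, q_9 = 23·339910749889 + 9426590586 = 7827373838033 → 8182643681106/7827373838033
APPEND 33: p_10 = 33·8182643681106 + 355338662401 = 270382580138899, q_10 = 33·7827373838033 + 339910749889 = 258643247404978 → 270382580138899/258643247404978
APPEND 36: p_11 = 36·270382580138899 + 8182643681106 = 9741955528681470, q_11 = 36·258643247404978 + 7827373838033 = 9318984280417241 → 9741955528681470/9318984280417241
APPEND 36: p_12 = 36·9741955528681470 + 270382580138899 = 350980781612671819, q_12 = 36·9318984280417241 + 258643247404978 = 335742077342425654 → 350980781612671819/335742077342425654
APPEND 14: p_13 = 14·350980781612671819 + 9741955528681470 = 4923472898106086936, q_13 = 14·335742077342425654 + 9318984280417241 = 4709708067074376397 → 4923472898106086936/4709708067074376397
APPEND 1: p_14 = 1·4923472898106086936 + 350980781612671819 = 5274453679718758755, q_14 = 1·4709708067074376397 + 335742077342425654 = 5045450144416802051 → 5274453679718758755/5045450144416802051

23/22
714/683
11447/10950
515829/493433
578610613/553488793
355338662401/339910749889
8182643681106/7827373838033
270382580138899/258643247404978
4923472898106086936/4709708067074376397
5274453679718758755/5045450144416802051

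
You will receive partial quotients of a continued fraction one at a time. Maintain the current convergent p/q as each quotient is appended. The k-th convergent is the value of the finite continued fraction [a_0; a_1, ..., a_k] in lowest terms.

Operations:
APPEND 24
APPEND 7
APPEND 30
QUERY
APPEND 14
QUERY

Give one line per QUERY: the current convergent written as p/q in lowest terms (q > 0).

5094/211
71485/2961

APPEND 24: p_0 = 24·1 + 0 = 24, q_0 = 24·0 + 1 = 1 → 24/1
APPEND 7: p_1 = 7·24 + 1 = 169, q_1 = 7·1 + 0 = 7 → 169/7
APPEND 30: p_2 = 30·169 + 24 = 5094, q_2 = 30·7 + 1 = 211 → 5094/211
APPEND 14: p_3 = 14·5094 + 169 = 71485, q_3 = 14·211 + 7 = 2961 → 71485/2961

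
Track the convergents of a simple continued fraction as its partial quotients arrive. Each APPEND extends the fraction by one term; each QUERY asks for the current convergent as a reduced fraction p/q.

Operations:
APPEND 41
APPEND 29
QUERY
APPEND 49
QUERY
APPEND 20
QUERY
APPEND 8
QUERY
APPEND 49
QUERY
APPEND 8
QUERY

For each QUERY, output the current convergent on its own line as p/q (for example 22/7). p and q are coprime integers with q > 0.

APPEND 41: p_0 = 41·1 + 0 = 41, q_0 = 41·0 + 1 = 1 → 41/1
APPEND 29: p_1 = 29·41 + 1 = 1190, q_1 = 29·1 + 0 = 29 → 1190/29
APPEND 49: p_2 = 49·1190 + 41 = 58351, q_2 = 49·29 + 1 = 1422 → 58351/1422
APPEND 20: p_3 = 20·58351 + 1190 = 1168210, q_3 = 20·1422 + 29 = 28469 → 1168210/28469
APPEND 8: p_4 = 8·1168210 + 58351 = 9404031, q_4 = 8·28469 + 1422 = 229174 → 9404031/229174
APPEND 49: p_5 = 49·9404031 + 1168210 = 461965729, q_5 = 49·229174 + 28469 = 11257995 → 461965729/11257995
APPEND 8: p_6 = 8·461965729 + 9404031 = 3705129863, q_6 = 8·11257995 + 229174 = 90293134 → 3705129863/90293134

1190/29
58351/1422
1168210/28469
9404031/229174
461965729/11257995
3705129863/90293134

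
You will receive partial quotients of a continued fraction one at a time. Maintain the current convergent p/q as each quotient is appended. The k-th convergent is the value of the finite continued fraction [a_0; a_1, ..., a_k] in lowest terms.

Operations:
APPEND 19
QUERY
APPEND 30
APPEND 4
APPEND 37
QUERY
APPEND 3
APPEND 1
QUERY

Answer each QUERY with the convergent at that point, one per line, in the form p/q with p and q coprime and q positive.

19/1
85782/4507
345431/18149

APPEND 19: p_0 = 19·1 + 0 = 19, q_0 = 19·0 + 1 = 1 → 19/1
APPEND 30: p_1 = 30·19 + 1 = 571, q_1 = 30·1 + 0 = 30 → 571/30
APPEND 4: p_2 = 4·571 + 19 = 2303, q_2 = 4·30 + 1 = 121 → 2303/121
APPEND 37: p_3 = 37·2303 + 571 = 85782, q_3 = 37·121 + 30 = 4507 → 85782/4507
APPEND 3: p_4 = 3·85782 + 2303 = 259649, q_4 = 3·4507 + 121 = 13642 → 259649/13642
APPEND 1: p_5 = 1·259649 + 85782 = 345431, q_5 = 1·13642 + 4507 = 18149 → 345431/18149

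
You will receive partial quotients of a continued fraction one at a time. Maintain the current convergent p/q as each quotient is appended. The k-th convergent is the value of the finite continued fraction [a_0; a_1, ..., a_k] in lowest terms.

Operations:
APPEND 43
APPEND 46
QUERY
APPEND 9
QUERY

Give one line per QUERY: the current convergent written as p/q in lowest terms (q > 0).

1979/46
17854/415

APPEND 43: p_0 = 43·1 + 0 = 43, q_0 = 43·0 + 1 = 1 → 43/1
APPEND 46: p_1 = 46·43 + 1 = 1979, q_1 = 46·1 + 0 = 46 → 1979/46
APPEND 9: p_2 = 9·1979 + 43 = 17854, q_2 = 9·46 + 1 = 415 → 17854/415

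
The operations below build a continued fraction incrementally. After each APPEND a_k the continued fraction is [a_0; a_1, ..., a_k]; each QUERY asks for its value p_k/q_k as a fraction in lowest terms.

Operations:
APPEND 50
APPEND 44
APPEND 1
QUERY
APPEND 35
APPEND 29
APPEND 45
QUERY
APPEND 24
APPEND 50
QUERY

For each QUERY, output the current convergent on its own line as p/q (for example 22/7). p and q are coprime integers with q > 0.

APPEND 50: p_0 = 50·1 + 0 = 50, q_0 = 50·0 + 1 = 1 → 50/1
APPEND 44: p_1 = 44·50 + 1 = 2201, q_1 = 44·1 + 0 = 44 → 2201/44
APPEND 1: p_2 = 1·2201 + 50 = 2251, q_2 = 1·44 + 1 = 45 → 2251/45
APPEND 35: p_3 = 35·2251 + 2201 = 80986, q_3 = 35·45 + 44 = 1619 → 80986/1619
APPEND 29: p_4 = 29·80986 + 2251 = 2350845, q_4 = 29·1619 + 45 = 46996 → 2350845/46996
APPEND 45: p_5 = 45·2350845 + 80986 = 105869011, q_5 = 45·46996 + 1619 = 2116439 → 105869011/2116439
APPEND 24: p_6 = 24·105869011 + 2350845 = 2543207109, q_6 = 24·2116439 + 46996 = 50841532 → 2543207109/50841532
APPEND 50: p_7 = 50·2543207109 + 105869011 = 127266224461, q_7 = 50·50841532 + 2116439 = 2544193039 → 127266224461/2544193039

2251/45
105869011/2116439
127266224461/2544193039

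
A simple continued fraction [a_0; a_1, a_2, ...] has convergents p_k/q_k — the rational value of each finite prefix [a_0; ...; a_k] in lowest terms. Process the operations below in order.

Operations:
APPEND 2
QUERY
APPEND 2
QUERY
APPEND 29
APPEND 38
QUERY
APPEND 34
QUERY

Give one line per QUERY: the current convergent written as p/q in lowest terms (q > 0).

2/1
5/2
5591/2244
190241/76355

APPEND 2: p_0 = 2·1 + 0 = 2, q_0 = 2·0 + 1 = 1 → 2/1
APPEND 2: p_1 = 2·2 + 1 = 5, q_1 = 2·1 + 0 = 2 → 5/2
APPEND 29: p_2 = 29·5 + 2 = 147, q_2 = 29·2 + 1 = 59 → 147/59
APPEND 38: p_3 = 38·147 + 5 = 5591, q_3 = 38·59 + 2 = 2244 → 5591/2244
APPEND 34: p_4 = 34·5591 + 147 = 190241, q_4 = 34·2244 + 59 = 76355 → 190241/76355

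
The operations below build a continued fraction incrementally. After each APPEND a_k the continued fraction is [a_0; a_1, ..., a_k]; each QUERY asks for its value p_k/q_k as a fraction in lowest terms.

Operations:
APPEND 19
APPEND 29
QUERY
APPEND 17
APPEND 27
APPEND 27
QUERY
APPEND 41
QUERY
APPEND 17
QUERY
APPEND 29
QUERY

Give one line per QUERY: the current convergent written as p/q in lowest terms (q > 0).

552/29
6879094/361403
282297287/14830890
4805932973/252486533
139654353504/7336940347

APPEND 19: p_0 = 19·1 + 0 = 19, q_0 = 19·0 + 1 = 1 → 19/1
APPEND 29: p_1 = 29·19 + 1 = 552, q_1 = 29·1 + 0 = 29 → 552/29
APPEND 17: p_2 = 17·552 + 19 = 9403, q_2 = 17·29 + 1 = 494 → 9403/494
APPEND 27: p_3 = 27·9403 + 552 = 254433, q_3 = 27·494 + 29 = 13367 → 254433/13367
APPEND 27: p_4 = 27·254433 + 9403 = 6879094, q_4 = 27·13367 + 494 = 361403 → 6879094/361403
APPEND 41: p_5 = 41·6879094 + 254433 = 282297287, q_5 = 41·361403 + 13367 = 14830890 → 282297287/14830890
APPEND 17: p_6 = 17·282297287 + 6879094 = 4805932973, q_6 = 17·14830890 + 361403 = 252486533 → 4805932973/252486533
APPEND 29: p_7 = 29·4805932973 + 282297287 = 139654353504, q_7 = 29·252486533 + 14830890 = 7336940347 → 139654353504/7336940347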